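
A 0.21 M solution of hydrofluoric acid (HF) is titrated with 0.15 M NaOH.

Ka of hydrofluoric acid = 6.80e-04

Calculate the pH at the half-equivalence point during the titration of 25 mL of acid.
pH = pKa = 3.17

At the half-equivalence point, [HA] = [A⁻], so by Henderson–Hasselbalch pH = pKa + log(1) = pKa.
pKa = −log(6.80e-04) = 3.17.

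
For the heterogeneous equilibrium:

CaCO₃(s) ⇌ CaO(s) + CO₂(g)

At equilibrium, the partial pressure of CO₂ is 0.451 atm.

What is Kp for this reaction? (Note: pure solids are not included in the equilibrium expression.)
K_p = 0.451

Solids (CaCO₃, CaO) have activity 1 and are excluded.
Kp = P(CO₂) = 0.451.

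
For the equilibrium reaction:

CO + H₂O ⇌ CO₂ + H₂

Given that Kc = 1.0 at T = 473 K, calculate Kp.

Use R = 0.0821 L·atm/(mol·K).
K_p = 1.0000

Δn = (moles gaseous products) − (moles gaseous reactants) = 0
T = 473 K; RT = 0.0821 × 473 = 38.8333
Kp = Kc·(RT)^Δn = 1.0 × (38.8333)^0 = 1.0 × 1 = 1.0000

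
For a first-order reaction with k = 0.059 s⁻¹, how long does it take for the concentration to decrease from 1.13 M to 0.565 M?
11.75 s

From ln[A] = ln[A]₀ - k·t: t = ln([A]₀/[A])/k = ln(1.13/0.565)/0.059 = ln(2.0000)/0.059 = 0.6931/0.059 = 11.75 s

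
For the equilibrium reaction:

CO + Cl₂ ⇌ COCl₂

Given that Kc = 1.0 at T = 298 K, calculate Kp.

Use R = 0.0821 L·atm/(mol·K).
K_p = 0.0409

Δn = (moles gaseous products) − (moles gaseous reactants) = -1
T = 298 K; RT = 0.0821 × 298 = 24.4658
Kp = Kc·(RT)^Δn = 1.0 × (24.4658)^-1 = 1.0 × 0.0408734 = 0.0409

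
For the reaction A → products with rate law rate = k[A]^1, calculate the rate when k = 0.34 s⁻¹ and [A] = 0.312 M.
0.1061 M/s

rate = k·[A]^1 = 0.34·(0.312)^1 = 0.34·0.312 = 0.1061 M/s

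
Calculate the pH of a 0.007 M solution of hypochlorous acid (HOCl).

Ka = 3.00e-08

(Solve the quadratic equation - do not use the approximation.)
pH = 4.84

x² + Ka×x - Ka×C = 0. Using quadratic formula: [H⁺] = 1.4476e-05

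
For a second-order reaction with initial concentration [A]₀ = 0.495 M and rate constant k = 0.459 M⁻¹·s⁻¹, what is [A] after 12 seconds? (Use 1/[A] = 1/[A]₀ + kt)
0.1328 M

1/[A] = 1/[A]₀ + k·t = 1/0.495 + (0.459)·(12) = 2.0202 + 5.5080 = 7.5282
[A] = 1/7.5282 = 0.1328 M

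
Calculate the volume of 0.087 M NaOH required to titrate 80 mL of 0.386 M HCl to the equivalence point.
V_{base} = 354.9 mL

At equivalence: moles acid = moles base.
moles HCl = 0.386 M × 0.08 L = 0.03088 mol
V_NaOH = 0.03088 mol ÷ 0.087 M = 0.3549 L = 354.9 mL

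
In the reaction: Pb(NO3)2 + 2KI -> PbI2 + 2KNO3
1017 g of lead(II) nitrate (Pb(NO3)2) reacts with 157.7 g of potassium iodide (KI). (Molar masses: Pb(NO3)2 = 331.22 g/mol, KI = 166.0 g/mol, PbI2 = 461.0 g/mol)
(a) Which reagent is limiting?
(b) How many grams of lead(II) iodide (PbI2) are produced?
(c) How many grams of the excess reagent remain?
(a) KI, (b) 219 g, (c) 859.7 g

Moles of Pb(NO3)2 = 1017 g ÷ 331.22 g/mol = 3.07047 mol
Moles of KI = 157.7 g ÷ 166.0 g/mol = 0.95 mol
Moles ÷ coefficient: Pb(NO3)2: 3.07047/1 = 3.07, KI: 0.95/2 = 0.475
(a) KI has the smaller value, so KI is the limiting reagent.
(b) Moles of PbI2 = 0.95 mol KI × (1/2) = 0.475 mol; mass = 0.475 mol × 461.0 g/mol = 219 g
(c) Pb(NO3)2 consumed = 0.95 × (1/2) = 0.475 mol; remaining = 3.07047 − 0.475 = 2.59547 mol; mass = 2.59547 mol × 331.22 g/mol = 859.7 g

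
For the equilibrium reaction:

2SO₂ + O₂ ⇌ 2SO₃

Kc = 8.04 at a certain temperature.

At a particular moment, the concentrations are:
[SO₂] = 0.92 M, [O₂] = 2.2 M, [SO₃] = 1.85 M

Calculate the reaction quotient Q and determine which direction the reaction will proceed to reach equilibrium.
Q = 1.838, Q < K, reaction proceeds forward (toward products)

Q = ([SO₃]^2) / ([SO₂]^2 × [O₂])
  = ((1.85)^2) / ((0.92)^2·(2.2)) = 3.4225/1.8621 = 1.838
Since Q = 1.838 < Kc = 8.04, the reaction proceeds forward (toward products) to reach equilibrium.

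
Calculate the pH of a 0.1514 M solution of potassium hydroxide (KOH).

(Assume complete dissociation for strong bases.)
pH = 13.18

[OH⁻] = 0.1514 M for strong base. pOH = -log[OH⁻] = 0.82, pH = 14 - pOH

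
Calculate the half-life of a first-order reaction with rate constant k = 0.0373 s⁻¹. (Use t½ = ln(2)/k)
18.58 s

t½ = ln(2)/k = 0.6931/0.0373 = 18.58 s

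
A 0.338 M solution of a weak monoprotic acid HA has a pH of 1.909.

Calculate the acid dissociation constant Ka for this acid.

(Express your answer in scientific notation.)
K_a = 4.67e-04

[H⁺] = 10^(−pH) = 10^(−1.909) = 1.233e-02 M. For HA ⇌ H⁺ + A⁻, Ka = x²/(C − x) = (1.233e-02)²/(0.338 − 1.233e-02) = 4.67e-04.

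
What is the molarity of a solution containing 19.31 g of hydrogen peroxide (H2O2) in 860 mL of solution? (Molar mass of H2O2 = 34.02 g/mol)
Moles of H2O2 = 19.31 g ÷ 34.02 g/mol = 0.567607 mol
Volume = 860 mL = 0.86 L
Molarity = 0.567607 mol ÷ 0.86 L = 0.66 M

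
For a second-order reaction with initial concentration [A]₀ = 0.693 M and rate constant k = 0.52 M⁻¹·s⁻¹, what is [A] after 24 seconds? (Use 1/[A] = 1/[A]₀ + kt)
0.0718 M

1/[A] = 1/[A]₀ + k·t = 1/0.693 + (0.52)·(24) = 1.4430 + 12.4800 = 13.9230
[A] = 1/13.9230 = 0.0718 M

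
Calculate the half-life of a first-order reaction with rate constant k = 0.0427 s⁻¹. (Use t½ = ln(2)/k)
16.23 s

t½ = ln(2)/k = 0.6931/0.0427 = 16.23 s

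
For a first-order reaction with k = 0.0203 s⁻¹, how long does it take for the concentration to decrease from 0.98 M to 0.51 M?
32.17 s

From ln[A] = ln[A]₀ - k·t: t = ln([A]₀/[A])/k = ln(0.98/0.51)/0.0203 = ln(1.9216)/0.0203 = 0.6531/0.0203 = 32.17 s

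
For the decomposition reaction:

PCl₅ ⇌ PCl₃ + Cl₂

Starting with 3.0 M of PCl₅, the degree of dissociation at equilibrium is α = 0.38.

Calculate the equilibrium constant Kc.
K_c = 0.6987

x = α·[A]₀ = 0.38 × 3.0 = 1.14 M dissociated.
At eq: [PCl₅] = 3.0 − 1.14 = 1.86 M; [PCl₃] = [Cl₂] = x = 1.14 M.
Kc = [PCl₃][Cl₂]/[PCl₅] = (1.14)²/1.86 = 0.6987.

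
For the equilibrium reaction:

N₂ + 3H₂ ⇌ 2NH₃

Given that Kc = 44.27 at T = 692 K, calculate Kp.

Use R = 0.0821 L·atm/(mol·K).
K_p = 0.0137

Δn = (moles gaseous products) − (moles gaseous reactants) = -2
T = 692 K; RT = 0.0821 × 692 = 56.8132
Kp = Kc·(RT)^Δn = 44.27 × (56.8132)^-2 = 44.27 × 0.000309814 = 0.0137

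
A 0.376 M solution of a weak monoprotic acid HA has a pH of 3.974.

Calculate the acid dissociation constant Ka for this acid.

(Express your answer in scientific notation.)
K_a = 3.00e-08

[H⁺] = 10^(−pH) = 10^(−3.974) = 1.062e-04 M. For HA ⇌ H⁺ + A⁻, Ka = x²/(C − x) = (1.062e-04)²/(0.376 − 1.062e-04) = 3.00e-08.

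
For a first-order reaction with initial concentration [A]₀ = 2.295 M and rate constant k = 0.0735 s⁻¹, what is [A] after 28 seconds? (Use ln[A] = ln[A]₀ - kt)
0.2931 M

ln[A] = ln[A]₀ - k·t = ln(2.295) - (0.0735)·(28) = 0.8307 - 2.0580 = -1.2273
[A] = e^(-1.2273) = 0.2931 M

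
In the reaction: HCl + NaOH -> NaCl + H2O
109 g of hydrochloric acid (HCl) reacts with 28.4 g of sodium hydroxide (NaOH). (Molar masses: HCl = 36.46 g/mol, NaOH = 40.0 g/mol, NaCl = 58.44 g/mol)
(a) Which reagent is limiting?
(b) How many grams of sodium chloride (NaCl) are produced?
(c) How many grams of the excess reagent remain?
(a) NaOH, (b) 41.49 g, (c) 83.11 g

Moles of HCl = 109 g ÷ 36.46 g/mol = 2.98958 mol
Moles of NaOH = 28.4 g ÷ 40.0 g/mol = 0.71 mol
Moles ÷ coefficient: HCl: 2.98958/1 = 2.99, NaOH: 0.71/1 = 0.71
(a) NaOH has the smaller value, so NaOH is the limiting reagent.
(b) Moles of NaCl = 0.71 mol NaOH × (1/1) = 0.71 mol; mass = 0.71 mol × 58.44 g/mol = 41.49 g
(c) HCl consumed = 0.71 × (1/1) = 0.71 mol; remaining = 2.98958 − 0.71 = 2.27958 mol; mass = 2.27958 mol × 36.46 g/mol = 83.11 g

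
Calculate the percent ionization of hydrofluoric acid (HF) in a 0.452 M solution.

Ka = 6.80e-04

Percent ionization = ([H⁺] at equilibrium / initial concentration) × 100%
Percent ionization = 3.8%

Let x = [H⁺]. Ka = x²/(C - x) ⇒ x² + (6.80e-04)x - (6.80e-04)(0.452) = 0. x = 1.7195e-02. Percent = (1.7195e-02/0.452) × 100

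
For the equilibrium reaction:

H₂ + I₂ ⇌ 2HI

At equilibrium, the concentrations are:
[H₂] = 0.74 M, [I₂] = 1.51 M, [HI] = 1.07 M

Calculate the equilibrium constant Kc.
K_c = 1.0246

Kc = ([HI]^2) / ([H₂] × [I₂])
   = ((1.07)^2) / ((0.74)·(1.51))
   = 1.1449 / 1.1174 = 1.0246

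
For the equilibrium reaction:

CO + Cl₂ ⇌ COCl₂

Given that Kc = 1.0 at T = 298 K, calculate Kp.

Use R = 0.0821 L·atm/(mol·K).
K_p = 0.0409

Δn = (moles gaseous products) − (moles gaseous reactants) = -1
T = 298 K; RT = 0.0821 × 298 = 24.4658
Kp = Kc·(RT)^Δn = 1.0 × (24.4658)^-1 = 1.0 × 0.0408734 = 0.0409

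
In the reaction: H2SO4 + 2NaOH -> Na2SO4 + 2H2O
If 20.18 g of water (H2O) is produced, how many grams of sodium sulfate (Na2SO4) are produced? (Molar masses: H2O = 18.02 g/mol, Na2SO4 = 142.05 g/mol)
Moles of H2O = 20.18 g ÷ 18.02 g/mol = 1.11987 mol
Mole ratio: 1 mol Na2SO4 / 2 mol H2O
Moles of Na2SO4 = 1.11987 × (1/2) = 0.559933 mol
Mass of Na2SO4 = 0.559933 mol × 142.05 g/mol = 79.54 g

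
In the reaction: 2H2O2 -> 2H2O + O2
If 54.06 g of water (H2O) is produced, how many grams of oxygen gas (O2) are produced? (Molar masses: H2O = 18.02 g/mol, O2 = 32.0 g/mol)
Moles of H2O = 54.06 g ÷ 18.02 g/mol = 3 mol
Mole ratio: 1 mol O2 / 2 mol H2O
Moles of O2 = 3 × (1/2) = 1.5 mol
Mass of O2 = 1.5 mol × 32.0 g/mol = 48 g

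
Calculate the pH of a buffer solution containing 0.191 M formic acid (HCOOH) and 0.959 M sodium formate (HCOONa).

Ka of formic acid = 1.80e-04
pH = 4.45

pKa = -log(1.80e-04) = 3.74. pH = pKa + log([A⁻]/[HA]) = 3.74 + log(0.959/0.191)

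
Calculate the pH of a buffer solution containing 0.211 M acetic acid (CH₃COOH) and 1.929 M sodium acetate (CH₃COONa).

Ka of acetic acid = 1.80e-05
pH = 5.71

pKa = -log(1.80e-05) = 4.74. pH = pKa + log([A⁻]/[HA]) = 4.74 + log(1.929/0.211)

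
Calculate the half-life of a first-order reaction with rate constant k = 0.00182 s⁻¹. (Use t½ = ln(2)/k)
380.85 s

t½ = ln(2)/k = 0.6931/0.00182 = 380.85 s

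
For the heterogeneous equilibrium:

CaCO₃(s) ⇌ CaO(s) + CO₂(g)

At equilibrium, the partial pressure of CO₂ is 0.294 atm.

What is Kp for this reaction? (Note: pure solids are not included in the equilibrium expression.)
K_p = 0.294

Solids (CaCO₃, CaO) have activity 1 and are excluded.
Kp = P(CO₂) = 0.294.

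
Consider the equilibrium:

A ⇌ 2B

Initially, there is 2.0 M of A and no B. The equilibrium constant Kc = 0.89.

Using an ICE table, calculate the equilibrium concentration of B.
[B] = 1.130 M

ICE: [A] = 2.0 − x, [B] = 2x.
Kc = (2x)²/(2.0 − x) = 0.89 ⇒ 4x² + 0.89x − 1.78 = 0.
x = (−0.89 + √(0.89² + 4·4·1.78))/(2·4) = (−0.89 + √29.272)/8 = 0.56505.
[B] = 2x = 1.130 M.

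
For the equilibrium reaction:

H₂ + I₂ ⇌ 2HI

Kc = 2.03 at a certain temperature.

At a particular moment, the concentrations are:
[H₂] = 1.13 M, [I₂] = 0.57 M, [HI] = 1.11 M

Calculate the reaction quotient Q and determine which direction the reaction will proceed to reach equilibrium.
Q = 1.913, Q < K, reaction proceeds forward (toward products)

Q = ([HI]^2) / ([H₂] × [I₂])
  = ((1.11)^2) / ((1.13)·(0.57)) = 1.2321/0.6441 = 1.913
Since Q = 1.913 < Kc = 2.03, the reaction proceeds forward (toward products) to reach equilibrium.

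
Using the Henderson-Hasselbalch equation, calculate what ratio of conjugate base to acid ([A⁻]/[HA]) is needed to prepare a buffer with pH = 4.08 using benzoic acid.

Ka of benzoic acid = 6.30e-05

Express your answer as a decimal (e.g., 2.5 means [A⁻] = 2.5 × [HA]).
[A⁻]/[HA] = 0.757

pKa = −log(6.30e-05) = 4.2007. pH = pKa + log([A⁻]/[HA]). 4.08 = 4.2007 + log(ratio). log(ratio) = 4.08 − 4.2007 = -0.1207. ratio = 10^(-0.1207) = 0.757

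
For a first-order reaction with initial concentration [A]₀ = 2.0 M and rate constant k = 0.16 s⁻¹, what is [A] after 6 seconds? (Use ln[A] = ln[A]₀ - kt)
0.7658 M

ln[A] = ln[A]₀ - k·t = ln(2.0) - (0.16)·(6) = 0.6931 - 0.9600 = -0.2669
[A] = e^(-0.2669) = 0.7658 M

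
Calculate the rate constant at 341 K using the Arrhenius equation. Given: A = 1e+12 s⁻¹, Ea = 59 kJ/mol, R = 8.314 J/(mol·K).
9.16e+02 s⁻¹

k = A·exp(-Ea/(R·T)) = 1e+12·exp(-59000/(8.314·341)) = 1e+12·exp(-20.8107) = 1e+12·9.1624e-10 = 9.16e+02 s⁻¹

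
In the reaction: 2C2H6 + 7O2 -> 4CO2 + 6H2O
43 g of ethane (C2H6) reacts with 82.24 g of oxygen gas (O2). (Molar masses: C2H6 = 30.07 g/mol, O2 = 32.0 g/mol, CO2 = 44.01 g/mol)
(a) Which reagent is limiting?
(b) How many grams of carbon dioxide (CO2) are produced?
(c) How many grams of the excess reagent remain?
(a) O2, (b) 64.63 g, (c) 20.92 g

Moles of C2H6 = 43 g ÷ 30.07 g/mol = 1.43 mol
Moles of O2 = 82.24 g ÷ 32.0 g/mol = 2.57 mol
Moles ÷ coefficient: C2H6: 1.43/2 = 0.715, O2: 2.57/7 = 0.3671
(a) O2 has the smaller value, so O2 is the limiting reagent.
(b) Moles of CO2 = 2.57 mol O2 × (4/7) = 1.46857 mol; mass = 1.46857 mol × 44.01 g/mol = 64.63 g
(c) C2H6 consumed = 2.57 × (2/7) = 0.734286 mol; remaining = 1.43 − 0.734286 = 0.695711 mol; mass = 0.695711 mol × 30.07 g/mol = 20.92 g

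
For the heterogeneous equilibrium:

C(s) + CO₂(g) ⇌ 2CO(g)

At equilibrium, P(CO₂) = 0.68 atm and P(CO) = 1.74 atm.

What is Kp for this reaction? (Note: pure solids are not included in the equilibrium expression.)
K_p = 4.452

Solid C is excluded.
Kp = P(CO)²/P(CO₂) = (1.74)²/0.68 = 3.028/0.68 = 4.452.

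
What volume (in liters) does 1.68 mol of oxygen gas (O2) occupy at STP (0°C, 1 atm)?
At STP, 1 mol of gas occupies 22.4 L
Volume = 1.68 mol × 22.4 L/mol = 37.63 L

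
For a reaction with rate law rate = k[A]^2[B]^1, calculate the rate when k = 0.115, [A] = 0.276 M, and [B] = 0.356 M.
0.003119 M/s

rate = k·[A]^2·[B]^1 = 0.115·(0.276)^2·(0.356)^1 = 0.115·0.076176·0.356 = 0.003119 M/s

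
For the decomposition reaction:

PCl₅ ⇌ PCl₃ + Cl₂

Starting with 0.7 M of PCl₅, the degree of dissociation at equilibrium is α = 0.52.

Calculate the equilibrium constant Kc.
K_c = 0.3943

x = α·[A]₀ = 0.52 × 0.7 = 0.364 M dissociated.
At eq: [PCl₅] = 0.7 − 0.364 = 0.336 M; [PCl₃] = [Cl₂] = x = 0.364 M.
Kc = [PCl₃][Cl₂]/[PCl₅] = (0.364)²/0.336 = 0.3943.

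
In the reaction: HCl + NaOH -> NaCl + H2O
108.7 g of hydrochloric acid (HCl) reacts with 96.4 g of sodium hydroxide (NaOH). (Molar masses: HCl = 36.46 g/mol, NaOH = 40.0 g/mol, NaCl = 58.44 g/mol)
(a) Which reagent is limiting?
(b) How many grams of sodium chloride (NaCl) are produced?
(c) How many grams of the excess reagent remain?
(a) NaOH, (b) 140.8 g, (c) 20.83 g

Moles of HCl = 108.7 g ÷ 36.46 g/mol = 2.98135 mol
Moles of NaOH = 96.4 g ÷ 40.0 g/mol = 2.41 mol
Moles ÷ coefficient: HCl: 2.98135/1 = 2.981, NaOH: 2.41/1 = 2.41
(a) NaOH has the smaller value, so NaOH is the limiting reagent.
(b) Moles of NaCl = 2.41 mol NaOH × (1/1) = 2.41 mol; mass = 2.41 mol × 58.44 g/mol = 140.8 g
(c) HCl consumed = 2.41 × (1/1) = 2.41 mol; remaining = 2.98135 − 2.41 = 0.571349 mol; mass = 0.571349 mol × 36.46 g/mol = 20.83 g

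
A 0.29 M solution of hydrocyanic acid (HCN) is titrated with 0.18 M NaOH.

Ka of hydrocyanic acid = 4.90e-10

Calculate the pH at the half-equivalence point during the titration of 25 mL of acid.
pH = pKa = 9.31

At the half-equivalence point, [HA] = [A⁻], so by Henderson–Hasselbalch pH = pKa + log(1) = pKa.
pKa = −log(4.90e-10) = 9.31.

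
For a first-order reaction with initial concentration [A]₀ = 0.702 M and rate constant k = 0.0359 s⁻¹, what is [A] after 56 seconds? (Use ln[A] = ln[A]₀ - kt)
0.0940 M

ln[A] = ln[A]₀ - k·t = ln(0.702) - (0.0359)·(56) = -0.3538 - 2.0104 = -2.3642
[A] = e^(-2.3642) = 0.0940 M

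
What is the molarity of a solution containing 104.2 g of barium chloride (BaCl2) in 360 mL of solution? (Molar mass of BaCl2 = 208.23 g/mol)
Moles of BaCl2 = 104.2 g ÷ 208.23 g/mol = 0.500408 mol
Volume = 360 mL = 0.36 L
Molarity = 0.500408 mol ÷ 0.36 L = 1.39 M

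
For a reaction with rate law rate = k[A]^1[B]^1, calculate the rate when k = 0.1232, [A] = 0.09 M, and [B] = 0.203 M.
0.002251 M/s

rate = k·[A]^1·[B]^1 = 0.1232·(0.09)^1·(0.203)^1 = 0.1232·0.09·0.203 = 0.002251 M/s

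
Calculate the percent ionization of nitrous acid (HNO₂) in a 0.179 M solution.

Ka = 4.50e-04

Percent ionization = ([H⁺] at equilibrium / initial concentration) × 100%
Percent ionization = 4.89%

Let x = [H⁺]. Ka = x²/(C - x) ⇒ x² + (4.50e-04)x - (4.50e-04)(0.179) = 0. x = 8.7528e-03. Percent = (8.7528e-03/0.179) × 100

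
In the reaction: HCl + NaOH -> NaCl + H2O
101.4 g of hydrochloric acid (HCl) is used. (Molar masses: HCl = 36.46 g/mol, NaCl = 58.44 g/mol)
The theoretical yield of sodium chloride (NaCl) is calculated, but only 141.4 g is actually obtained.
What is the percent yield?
Moles of HCl = 101.4 g ÷ 36.46 g/mol = 2.78113 mol
Mole ratio: 1 mol NaCl / 1 mol HCl
Moles of NaCl = 2.78113 × (1/1) = 2.78113 mol
Theoretical yield = 2.78113 mol × 58.44 g/mol = 162.53 g
Actual yield = 141.4 g
Percent yield = (141.4 / 162.53) × 100% = 87.0%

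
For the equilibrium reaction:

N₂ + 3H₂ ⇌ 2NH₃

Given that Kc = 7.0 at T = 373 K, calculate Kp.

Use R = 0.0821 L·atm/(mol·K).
K_p = 0.0075

Δn = (moles gaseous products) − (moles gaseous reactants) = -2
T = 373 K; RT = 0.0821 × 373 = 30.6233
Kp = Kc·(RT)^Δn = 7.0 × (30.6233)^-2 = 7.0 × 0.00106634 = 0.0075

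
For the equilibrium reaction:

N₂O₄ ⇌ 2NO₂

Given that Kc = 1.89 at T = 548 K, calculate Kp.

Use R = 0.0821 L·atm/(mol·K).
K_p = 85.0326

Δn = (moles gaseous products) − (moles gaseous reactants) = 1
T = 548 K; RT = 0.0821 × 548 = 44.9908
Kp = Kc·(RT)^Δn = 1.89 × (44.9908)^1 = 1.89 × 44.9908 = 85.0326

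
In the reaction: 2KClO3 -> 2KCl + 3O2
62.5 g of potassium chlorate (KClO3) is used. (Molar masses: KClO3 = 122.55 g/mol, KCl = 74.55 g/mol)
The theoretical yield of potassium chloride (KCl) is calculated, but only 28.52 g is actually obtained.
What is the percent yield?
Moles of KClO3 = 62.5 g ÷ 122.55 g/mol = 0.509996 mol
Mole ratio: 2 mol KCl / 2 mol KClO3
Moles of KCl = 0.509996 × (2/2) = 0.509996 mol
Theoretical yield = 0.509996 mol × 74.55 g/mol = 38.02 g
Actual yield = 28.52 g
Percent yield = (28.52 / 38.02) × 100% = 75.0%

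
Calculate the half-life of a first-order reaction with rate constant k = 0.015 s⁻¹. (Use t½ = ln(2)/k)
46.21 s

t½ = ln(2)/k = 0.6931/0.015 = 46.21 s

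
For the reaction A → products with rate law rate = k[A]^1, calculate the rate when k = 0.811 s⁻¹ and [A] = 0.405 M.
0.3285 M/s

rate = k·[A]^1 = 0.811·(0.405)^1 = 0.811·0.405 = 0.3285 M/s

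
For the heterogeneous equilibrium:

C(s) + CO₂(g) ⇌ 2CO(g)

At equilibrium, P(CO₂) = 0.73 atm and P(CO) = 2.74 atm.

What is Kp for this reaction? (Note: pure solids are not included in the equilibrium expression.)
K_p = 10.284

Solid C is excluded.
Kp = P(CO)²/P(CO₂) = (2.74)²/0.73 = 7.508/0.73 = 10.284.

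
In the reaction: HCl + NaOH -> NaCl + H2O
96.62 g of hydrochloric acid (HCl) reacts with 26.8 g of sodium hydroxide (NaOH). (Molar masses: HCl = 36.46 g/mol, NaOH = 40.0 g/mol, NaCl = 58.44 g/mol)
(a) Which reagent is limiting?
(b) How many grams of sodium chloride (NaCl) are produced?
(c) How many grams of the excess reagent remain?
(a) NaOH, (b) 39.15 g, (c) 72.19 g

Moles of HCl = 96.62 g ÷ 36.46 g/mol = 2.65003 mol
Moles of NaOH = 26.8 g ÷ 40.0 g/mol = 0.67 mol
Moles ÷ coefficient: HCl: 2.65003/1 = 2.65, NaOH: 0.67/1 = 0.67
(a) NaOH has the smaller value, so NaOH is the limiting reagent.
(b) Moles of NaCl = 0.67 mol NaOH × (1/1) = 0.67 mol; mass = 0.67 mol × 58.44 g/mol = 39.15 g
(c) HCl consumed = 0.67 × (1/1) = 0.67 mol; remaining = 2.65003 − 0.67 = 1.98003 mol; mass = 1.98003 mol × 36.46 g/mol = 72.19 g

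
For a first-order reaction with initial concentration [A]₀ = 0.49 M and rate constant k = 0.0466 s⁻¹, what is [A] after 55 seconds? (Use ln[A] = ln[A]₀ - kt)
0.0378 M

ln[A] = ln[A]₀ - k·t = ln(0.49) - (0.0466)·(55) = -0.7133 - 2.5630 = -3.2763
[A] = e^(-3.2763) = 0.0378 M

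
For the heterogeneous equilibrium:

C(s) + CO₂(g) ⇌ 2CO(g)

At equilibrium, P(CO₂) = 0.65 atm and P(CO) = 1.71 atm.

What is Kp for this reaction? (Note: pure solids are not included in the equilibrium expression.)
K_p = 4.499

Solid C is excluded.
Kp = P(CO)²/P(CO₂) = (1.71)²/0.65 = 2.924/0.65 = 4.499.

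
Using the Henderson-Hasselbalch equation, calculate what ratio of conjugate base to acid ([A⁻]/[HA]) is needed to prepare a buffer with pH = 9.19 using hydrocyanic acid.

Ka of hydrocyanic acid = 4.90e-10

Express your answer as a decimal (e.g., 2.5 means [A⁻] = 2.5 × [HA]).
[A⁻]/[HA] = 0.759

pKa = −log(4.90e-10) = 9.3098. pH = pKa + log([A⁻]/[HA]). 9.19 = 9.3098 + log(ratio). log(ratio) = 9.19 − 9.3098 = -0.1198. ratio = 10^(-0.1198) = 0.759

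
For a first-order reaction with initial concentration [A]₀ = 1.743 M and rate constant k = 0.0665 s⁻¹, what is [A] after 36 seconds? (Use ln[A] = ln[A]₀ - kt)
0.1591 M

ln[A] = ln[A]₀ - k·t = ln(1.743) - (0.0665)·(36) = 0.5556 - 2.3940 = -1.8384
[A] = e^(-1.8384) = 0.1591 M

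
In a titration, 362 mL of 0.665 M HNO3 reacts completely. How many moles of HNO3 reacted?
Moles = Molarity × Volume (L)
Moles = 0.665 M × 0.362 L = 0.2407 mol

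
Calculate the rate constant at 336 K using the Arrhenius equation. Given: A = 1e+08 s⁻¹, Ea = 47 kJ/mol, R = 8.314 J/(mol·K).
4.93e+00 s⁻¹

k = A·exp(-Ea/(R·T)) = 1e+08·exp(-47000/(8.314·336)) = 1e+08·exp(-16.8247) = 1e+08·4.9329e-08 = 4.93e+00 s⁻¹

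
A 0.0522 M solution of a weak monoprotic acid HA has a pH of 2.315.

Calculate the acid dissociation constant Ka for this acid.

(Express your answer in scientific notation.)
K_a = 4.95e-04

[H⁺] = 10^(−pH) = 10^(−2.315) = 4.842e-03 M. For HA ⇌ H⁺ + A⁻, Ka = x²/(C − x) = (4.842e-03)²/(0.0522 − 4.842e-03) = 4.95e-04.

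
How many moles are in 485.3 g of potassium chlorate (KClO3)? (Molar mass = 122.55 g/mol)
Moles = 485.3 g ÷ 122.55 g/mol = 3.96 mol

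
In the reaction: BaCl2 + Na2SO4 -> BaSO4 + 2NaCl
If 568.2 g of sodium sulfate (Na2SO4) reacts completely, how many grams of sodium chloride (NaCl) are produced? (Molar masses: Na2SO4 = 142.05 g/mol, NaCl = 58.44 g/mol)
Moles of Na2SO4 = 568.2 g ÷ 142.05 g/mol = 4 mol
Mole ratio: 2 mol NaCl / 1 mol Na2SO4
Moles of NaCl = 4 × (2/1) = 8 mol
Mass of NaCl = 8 mol × 58.44 g/mol = 467.5 g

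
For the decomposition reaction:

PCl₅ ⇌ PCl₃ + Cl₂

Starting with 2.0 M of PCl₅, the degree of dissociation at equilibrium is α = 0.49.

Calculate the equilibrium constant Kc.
K_c = 0.9416

x = α·[A]₀ = 0.49 × 2.0 = 0.98 M dissociated.
At eq: [PCl₅] = 2.0 − 0.98 = 1.02 M; [PCl₃] = [Cl₂] = x = 0.98 M.
Kc = [PCl₃][Cl₂]/[PCl₅] = (0.98)²/1.02 = 0.9416.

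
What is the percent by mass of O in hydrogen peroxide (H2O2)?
Mass of O in formula = 16.0 × 2 = 32 g/mol
Molar mass = 34.02 g/mol
% O = (32/34.02) × 100% = 94.06%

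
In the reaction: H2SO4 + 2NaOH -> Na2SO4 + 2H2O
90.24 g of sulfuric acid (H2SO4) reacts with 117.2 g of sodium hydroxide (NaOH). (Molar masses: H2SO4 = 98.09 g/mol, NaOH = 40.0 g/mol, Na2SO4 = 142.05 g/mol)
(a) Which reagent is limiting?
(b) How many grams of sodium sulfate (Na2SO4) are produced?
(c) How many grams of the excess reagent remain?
(a) H2SO4, (b) 130.7 g, (c) 43.6 g

Moles of H2SO4 = 90.24 g ÷ 98.09 g/mol = 0.919971 mol
Moles of NaOH = 117.2 g ÷ 40.0 g/mol = 2.93 mol
Moles ÷ coefficient: H2SO4: 0.919971/1 = 0.92, NaOH: 2.93/2 = 1.465
(a) H2SO4 has the smaller value, so H2SO4 is the limiting reagent.
(b) Moles of Na2SO4 = 0.919971 mol H2SO4 × (1/1) = 0.919971 mol; mass = 0.919971 mol × 142.05 g/mol = 130.7 g
(c) NaOH consumed = 0.919971 × (2/1) = 1.83994 mol; remaining = 2.93 − 1.83994 = 1.09006 mol; mass = 1.09006 mol × 40.0 g/mol = 43.6 g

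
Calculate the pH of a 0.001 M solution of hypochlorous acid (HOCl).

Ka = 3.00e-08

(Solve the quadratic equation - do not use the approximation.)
pH = 5.26

x² + Ka×x - Ka×C = 0. Using quadratic formula: [H⁺] = 5.4622e-06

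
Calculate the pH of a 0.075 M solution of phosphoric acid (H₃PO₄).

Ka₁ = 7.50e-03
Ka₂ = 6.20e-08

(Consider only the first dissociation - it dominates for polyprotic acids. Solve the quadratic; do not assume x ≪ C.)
pH = 1.69

x² + Ka₁·x − Ka₁·C = 0 with Ka₁ = 7.50e-03, C = 0.075.
x = (−Ka₁ + √(Ka₁² + 4·Ka₁·C))/2 = 2.0262e-02 M, so pH = 1.69.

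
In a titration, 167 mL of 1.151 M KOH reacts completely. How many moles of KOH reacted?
Moles = Molarity × Volume (L)
Moles = 1.151 M × 0.167 L = 0.1922 mol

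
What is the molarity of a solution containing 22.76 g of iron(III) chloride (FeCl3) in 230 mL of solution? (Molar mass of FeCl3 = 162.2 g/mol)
Moles of FeCl3 = 22.76 g ÷ 162.2 g/mol = 0.140321 mol
Volume = 230 mL = 0.23 L
Molarity = 0.140321 mol ÷ 0.23 L = 0.6101 M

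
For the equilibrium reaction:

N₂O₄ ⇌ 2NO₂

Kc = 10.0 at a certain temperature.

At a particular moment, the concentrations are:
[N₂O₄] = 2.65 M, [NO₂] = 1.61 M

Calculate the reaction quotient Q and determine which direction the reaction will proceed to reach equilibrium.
Q = 0.978, Q < K, reaction proceeds forward (toward products)

Q = ([NO₂]^2) / ([N₂O₄])
  = ((1.61)^2) / ((2.65)) = 2.5921/2.65 = 0.9782
Since Q = 0.9782 < Kc = 10.0, the reaction proceeds forward (toward products) to reach equilibrium.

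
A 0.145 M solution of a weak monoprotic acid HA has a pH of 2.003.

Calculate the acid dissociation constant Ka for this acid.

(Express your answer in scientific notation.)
K_a = 7.30e-04

[H⁺] = 10^(−pH) = 10^(−2.003) = 9.931e-03 M. For HA ⇌ H⁺ + A⁻, Ka = x²/(C − x) = (9.931e-03)²/(0.145 − 9.931e-03) = 7.30e-04.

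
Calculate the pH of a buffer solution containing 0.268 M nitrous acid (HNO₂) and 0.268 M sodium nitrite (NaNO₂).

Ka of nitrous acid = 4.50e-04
pH = 3.35

pKa = -log(4.50e-04) = 3.35. pH = pKa + log([A⁻]/[HA]) = 3.35 + log(0.268/0.268)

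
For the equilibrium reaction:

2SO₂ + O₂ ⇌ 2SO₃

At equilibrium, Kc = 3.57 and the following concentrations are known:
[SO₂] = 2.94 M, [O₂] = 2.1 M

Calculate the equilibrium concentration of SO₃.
[SO₃] = 8.0499 M

Kc = ([SO₃]^2) / ([SO₂]^2 × [O₂]) = 3.57
[SO₃]^2 = Kc · (reactant terms)/(other product terms) = 3.57 · 18.152 / 1 = 64.801
[SO₃] = (64.801)^(1/2) = 8.0499 M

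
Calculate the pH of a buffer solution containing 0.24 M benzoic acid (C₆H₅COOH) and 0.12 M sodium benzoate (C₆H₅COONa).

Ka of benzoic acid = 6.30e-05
pH = 3.90

pKa = -log(6.30e-05) = 4.20. pH = pKa + log([A⁻]/[HA]) = 4.20 + log(0.12/0.24)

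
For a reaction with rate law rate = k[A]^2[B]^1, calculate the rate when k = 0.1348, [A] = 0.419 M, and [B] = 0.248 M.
0.005869 M/s

rate = k·[A]^2·[B]^1 = 0.1348·(0.419)^2·(0.248)^1 = 0.1348·0.175561·0.248 = 0.005869 M/s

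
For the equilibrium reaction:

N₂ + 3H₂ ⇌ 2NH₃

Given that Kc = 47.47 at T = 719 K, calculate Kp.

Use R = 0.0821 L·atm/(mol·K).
K_p = 0.0136

Δn = (moles gaseous products) − (moles gaseous reactants) = -2
T = 719 K; RT = 0.0821 × 719 = 59.0299
Kp = Kc·(RT)^Δn = 47.47 × (59.0299)^-2 = 47.47 × 0.000286983 = 0.0136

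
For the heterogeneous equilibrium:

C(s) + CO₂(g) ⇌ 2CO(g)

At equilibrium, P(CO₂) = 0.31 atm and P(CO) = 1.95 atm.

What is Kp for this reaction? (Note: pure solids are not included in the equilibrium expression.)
K_p = 12.266

Solid C is excluded.
Kp = P(CO)²/P(CO₂) = (1.95)²/0.31 = 3.802/0.31 = 12.266.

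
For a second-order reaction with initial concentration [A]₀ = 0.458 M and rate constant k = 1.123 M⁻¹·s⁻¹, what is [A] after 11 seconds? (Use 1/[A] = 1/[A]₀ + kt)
0.0688 M

1/[A] = 1/[A]₀ + k·t = 1/0.458 + (1.123)·(11) = 2.1834 + 12.3530 = 14.5364
[A] = 1/14.5364 = 0.0688 M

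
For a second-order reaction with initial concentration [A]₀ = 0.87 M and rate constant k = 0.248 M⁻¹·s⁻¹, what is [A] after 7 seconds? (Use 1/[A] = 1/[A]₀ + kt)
0.3466 M

1/[A] = 1/[A]₀ + k·t = 1/0.87 + (0.248)·(7) = 1.1494 + 1.7360 = 2.8854
[A] = 1/2.8854 = 0.3466 M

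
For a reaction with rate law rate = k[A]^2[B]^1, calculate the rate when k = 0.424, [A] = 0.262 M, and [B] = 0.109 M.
0.003172 M/s

rate = k·[A]^2·[B]^1 = 0.424·(0.262)^2·(0.109)^1 = 0.424·0.068644·0.109 = 0.003172 M/s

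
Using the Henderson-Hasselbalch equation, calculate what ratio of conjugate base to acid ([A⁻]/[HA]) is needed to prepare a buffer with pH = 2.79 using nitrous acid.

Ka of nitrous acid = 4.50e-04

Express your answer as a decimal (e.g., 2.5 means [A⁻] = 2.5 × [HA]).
[A⁻]/[HA] = 0.277

pKa = −log(4.50e-04) = 3.3468. pH = pKa + log([A⁻]/[HA]). 2.79 = 3.3468 + log(ratio). log(ratio) = 2.79 − 3.3468 = -0.5568. ratio = 10^(-0.5568) = 0.277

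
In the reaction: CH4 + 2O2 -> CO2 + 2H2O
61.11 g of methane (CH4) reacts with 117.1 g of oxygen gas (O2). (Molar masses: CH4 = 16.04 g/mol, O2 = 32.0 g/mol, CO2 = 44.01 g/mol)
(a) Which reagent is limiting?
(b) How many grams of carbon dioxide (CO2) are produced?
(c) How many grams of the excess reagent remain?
(a) O2, (b) 80.52 g, (c) 31.76 g

Moles of CH4 = 61.11 g ÷ 16.04 g/mol = 3.80985 mol
Moles of O2 = 117.1 g ÷ 32.0 g/mol = 3.65937 mol
Moles ÷ coefficient: CH4: 3.80985/1 = 3.81, O2: 3.65937/2 = 1.83
(a) O2 has the smaller value, so O2 is the limiting reagent.
(b) Moles of CO2 = 3.65937 mol O2 × (1/2) = 1.82969 mol; mass = 1.82969 mol × 44.01 g/mol = 80.52 g
(c) CH4 consumed = 3.65937 × (1/2) = 1.82969 mol; remaining = 3.80985 − 1.82969 = 1.98016 mol; mass = 1.98016 mol × 16.04 g/mol = 31.76 g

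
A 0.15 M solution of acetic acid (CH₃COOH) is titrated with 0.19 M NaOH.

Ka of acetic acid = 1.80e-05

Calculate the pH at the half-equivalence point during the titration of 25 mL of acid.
pH = pKa = 4.74

At the half-equivalence point, [HA] = [A⁻], so by Henderson–Hasselbalch pH = pKa + log(1) = pKa.
pKa = −log(1.80e-05) = 4.74.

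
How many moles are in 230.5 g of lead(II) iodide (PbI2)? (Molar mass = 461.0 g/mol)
Moles = 230.5 g ÷ 461.0 g/mol = 0.5 mol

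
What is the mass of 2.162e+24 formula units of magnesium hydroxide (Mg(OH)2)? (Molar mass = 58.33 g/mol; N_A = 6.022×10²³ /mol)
Moles = 2.162e+24 ÷ 6.022×10²³ = 3.59017 mol
Mass = 3.59017 mol × 58.33 g/mol = 209.4 g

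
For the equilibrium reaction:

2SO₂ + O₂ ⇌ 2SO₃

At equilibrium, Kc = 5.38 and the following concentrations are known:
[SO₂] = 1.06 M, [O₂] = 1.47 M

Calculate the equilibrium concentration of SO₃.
[SO₃] = 2.9810 M

Kc = ([SO₃]^2) / ([SO₂]^2 × [O₂]) = 5.38
[SO₃]^2 = Kc · (reactant terms)/(other product terms) = 5.38 · 1.6517 / 1 = 8.8861
[SO₃] = (8.8861)^(1/2) = 2.9810 M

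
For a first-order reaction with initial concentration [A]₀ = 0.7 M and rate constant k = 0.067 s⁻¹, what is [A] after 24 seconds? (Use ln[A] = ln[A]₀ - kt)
0.1402 M

ln[A] = ln[A]₀ - k·t = ln(0.7) - (0.067)·(24) = -0.3567 - 1.6080 = -1.9647
[A] = e^(-1.9647) = 0.1402 M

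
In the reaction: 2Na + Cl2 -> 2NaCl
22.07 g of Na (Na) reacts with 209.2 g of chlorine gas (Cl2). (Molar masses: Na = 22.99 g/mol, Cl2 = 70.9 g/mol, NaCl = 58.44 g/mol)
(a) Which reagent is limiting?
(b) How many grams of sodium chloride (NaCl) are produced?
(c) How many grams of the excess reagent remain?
(a) Na, (b) 56.1 g, (c) 175.2 g

Moles of Na = 22.07 g ÷ 22.99 g/mol = 0.959983 mol
Moles of Cl2 = 209.2 g ÷ 70.9 g/mol = 2.95063 mol
Moles ÷ coefficient: Na: 0.959983/2 = 0.48, Cl2: 2.95063/1 = 2.951
(a) Na has the smaller value, so Na is the limiting reagent.
(b) Moles of NaCl = 0.959983 mol Na × (2/2) = 0.959983 mol; mass = 0.959983 mol × 58.44 g/mol = 56.1 g
(c) Cl2 consumed = 0.959983 × (1/2) = 0.479991 mol; remaining = 2.95063 − 0.479991 = 2.47064 mol; mass = 2.47064 mol × 70.9 g/mol = 175.2 g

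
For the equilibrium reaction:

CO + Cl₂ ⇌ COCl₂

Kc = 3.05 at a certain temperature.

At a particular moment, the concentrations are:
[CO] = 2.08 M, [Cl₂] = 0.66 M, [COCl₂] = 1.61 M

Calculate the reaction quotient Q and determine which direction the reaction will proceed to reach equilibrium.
Q = 1.173, Q < K, reaction proceeds forward (toward products)

Q = ([COCl₂]) / ([CO] × [Cl₂])
  = ((1.61)) / ((2.08)·(0.66)) = 1.61/1.3728 = 1.173
Since Q = 1.173 < Kc = 3.05, the reaction proceeds forward (toward products) to reach equilibrium.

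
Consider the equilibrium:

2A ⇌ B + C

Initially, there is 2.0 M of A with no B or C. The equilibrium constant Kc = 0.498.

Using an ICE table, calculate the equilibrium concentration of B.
[B] = 0.585 M

ICE: [A] = 2.0 − 2x, [B] = [C] = x.
Kc = x²/(2.0 − 2x)² = 0.498 ⇒ √Kc = x/(2.0 − 2x).
x = √0.498·2.0/(1 + 2√0.498) = 0.70569·2.0/2.4114 = 0.5853.
[B] = x = 0.585 M.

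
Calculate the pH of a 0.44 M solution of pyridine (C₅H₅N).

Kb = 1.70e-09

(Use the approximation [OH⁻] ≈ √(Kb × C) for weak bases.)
pH = 9.44

[OH⁻] = √(Kb × C) = √(1.70e-09 × 0.44) = 2.7350e-05. pOH = 4.56, pH = 14 - pOH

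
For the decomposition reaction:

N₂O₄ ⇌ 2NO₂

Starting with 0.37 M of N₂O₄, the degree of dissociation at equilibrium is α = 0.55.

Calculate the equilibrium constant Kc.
K_c = 0.9949

x = α·[A]₀ = 0.55 × 0.37 = 0.2035 M dissociated.
At eq: [N₂O₄] = 0.37 − 0.2035 = 0.1665 M; [NO₂] = 2x = 0.407 M.
Kc = [NO₂]²/[N₂O₄] = (0.407)²/0.1665 = 0.9949.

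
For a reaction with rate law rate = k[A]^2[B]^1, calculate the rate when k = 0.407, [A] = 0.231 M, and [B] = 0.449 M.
0.009751 M/s

rate = k·[A]^2·[B]^1 = 0.407·(0.231)^2·(0.449)^1 = 0.407·0.053361·0.449 = 0.009751 M/s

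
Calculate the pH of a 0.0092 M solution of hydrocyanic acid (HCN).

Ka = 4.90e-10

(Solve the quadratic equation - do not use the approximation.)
pH = 5.67

x² + Ka×x - Ka×C = 0. Using quadratic formula: [H⁺] = 2.1230e-06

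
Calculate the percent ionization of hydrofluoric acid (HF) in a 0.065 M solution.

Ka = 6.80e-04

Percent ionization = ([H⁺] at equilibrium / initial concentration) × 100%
Percent ionization = 9.72%

Let x = [H⁺]. Ka = x²/(C - x) ⇒ x² + (6.80e-04)x - (6.80e-04)(0.065) = 0. x = 6.3170e-03. Percent = (6.3170e-03/0.065) × 100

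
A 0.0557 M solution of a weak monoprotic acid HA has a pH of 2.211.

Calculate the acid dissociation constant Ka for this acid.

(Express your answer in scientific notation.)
K_a = 7.64e-04

[H⁺] = 10^(−pH) = 10^(−2.211) = 6.152e-03 M. For HA ⇌ H⁺ + A⁻, Ka = x²/(C − x) = (6.152e-03)²/(0.0557 − 6.152e-03) = 7.64e-04.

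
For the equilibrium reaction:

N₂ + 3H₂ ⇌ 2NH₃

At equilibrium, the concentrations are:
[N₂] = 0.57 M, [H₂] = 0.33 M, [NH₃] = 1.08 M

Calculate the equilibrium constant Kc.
K_c = 56.9418

Kc = ([NH₃]^2) / ([N₂] × [H₂]^3)
   = ((1.08)^2) / ((0.57)·(0.33)^3)
   = 1.1664 / 0.020484 = 56.9418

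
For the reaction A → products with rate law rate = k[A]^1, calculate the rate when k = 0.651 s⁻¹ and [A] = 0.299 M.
0.1946 M/s

rate = k·[A]^1 = 0.651·(0.299)^1 = 0.651·0.299 = 0.1946 M/s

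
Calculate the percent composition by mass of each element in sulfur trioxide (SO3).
S: 40.05%, O: 59.95%

Molar mass of SO3 = 80.07 g/mol
% S = (1 × 32.07) / 80.07 × 100% = 32.07 / 80.07 × 100% = 40.05%
% O = (3 × 16.0) / 80.07 × 100% = 48 / 80.07 × 100% = 59.95%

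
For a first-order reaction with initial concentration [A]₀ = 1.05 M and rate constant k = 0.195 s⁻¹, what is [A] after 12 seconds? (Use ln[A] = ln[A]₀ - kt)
0.1011 M

ln[A] = ln[A]₀ - k·t = ln(1.05) - (0.195)·(12) = 0.0488 - 2.3400 = -2.2912
[A] = e^(-2.2912) = 0.1011 M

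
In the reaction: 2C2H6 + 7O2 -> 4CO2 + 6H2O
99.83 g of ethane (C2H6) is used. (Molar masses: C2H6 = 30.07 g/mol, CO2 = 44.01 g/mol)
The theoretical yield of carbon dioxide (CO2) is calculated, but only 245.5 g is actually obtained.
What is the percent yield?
Moles of C2H6 = 99.83 g ÷ 30.07 g/mol = 3.31992 mol
Mole ratio: 4 mol CO2 / 2 mol C2H6
Moles of CO2 = 3.31992 × (4/2) = 6.63984 mol
Theoretical yield = 6.63984 mol × 44.01 g/mol = 292.22 g
Actual yield = 245.5 g
Percent yield = (245.5 / 292.22) × 100% = 84.0%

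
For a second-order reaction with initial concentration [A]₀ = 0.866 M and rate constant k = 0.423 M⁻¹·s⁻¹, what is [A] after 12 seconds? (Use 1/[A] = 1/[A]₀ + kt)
0.1605 M

1/[A] = 1/[A]₀ + k·t = 1/0.866 + (0.423)·(12) = 1.1547 + 5.0760 = 6.2307
[A] = 1/6.2307 = 0.1605 M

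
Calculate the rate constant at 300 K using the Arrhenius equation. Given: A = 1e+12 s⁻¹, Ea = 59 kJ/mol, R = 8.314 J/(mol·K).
5.33e+01 s⁻¹

k = A·exp(-Ea/(R·T)) = 1e+12·exp(-59000/(8.314·300)) = 1e+12·exp(-23.6549) = 1e+12·5.3311e-11 = 5.33e+01 s⁻¹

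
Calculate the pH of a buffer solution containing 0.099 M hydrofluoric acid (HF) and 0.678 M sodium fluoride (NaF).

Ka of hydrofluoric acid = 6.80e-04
pH = 4.00

pKa = -log(6.80e-04) = 3.17. pH = pKa + log([A⁻]/[HA]) = 3.17 + log(0.678/0.099)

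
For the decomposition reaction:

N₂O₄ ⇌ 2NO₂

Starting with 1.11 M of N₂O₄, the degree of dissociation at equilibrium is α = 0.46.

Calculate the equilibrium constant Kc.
K_c = 1.7398

x = α·[A]₀ = 0.46 × 1.11 = 0.5106 M dissociated.
At eq: [N₂O₄] = 1.11 − 0.5106 = 0.5994 M; [NO₂] = 2x = 1.021 M.
Kc = [NO₂]²/[N₂O₄] = (1.021)²/0.5994 = 1.74.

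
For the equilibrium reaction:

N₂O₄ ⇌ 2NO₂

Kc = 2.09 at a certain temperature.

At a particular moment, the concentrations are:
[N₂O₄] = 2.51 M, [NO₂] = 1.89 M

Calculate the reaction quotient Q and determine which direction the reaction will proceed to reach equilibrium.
Q = 1.423, Q < K, reaction proceeds forward (toward products)

Q = ([NO₂]^2) / ([N₂O₄])
  = ((1.89)^2) / ((2.51)) = 3.5721/2.51 = 1.423
Since Q = 1.423 < Kc = 2.09, the reaction proceeds forward (toward products) to reach equilibrium.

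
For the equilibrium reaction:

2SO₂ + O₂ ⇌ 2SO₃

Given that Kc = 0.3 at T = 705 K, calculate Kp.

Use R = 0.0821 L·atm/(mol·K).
K_p = 0.0052

Δn = (moles gaseous products) − (moles gaseous reactants) = -1
T = 705 K; RT = 0.0821 × 705 = 57.8805
Kp = Kc·(RT)^Δn = 0.3 × (57.8805)^-1 = 0.3 × 0.017277 = 0.0052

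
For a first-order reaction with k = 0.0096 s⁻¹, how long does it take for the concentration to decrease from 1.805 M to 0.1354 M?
269.80 s

From ln[A] = ln[A]₀ - k·t: t = ln([A]₀/[A])/k = ln(1.805/0.1354)/0.0096 = ln(13.3309)/0.0096 = 2.5901/0.0096 = 269.80 s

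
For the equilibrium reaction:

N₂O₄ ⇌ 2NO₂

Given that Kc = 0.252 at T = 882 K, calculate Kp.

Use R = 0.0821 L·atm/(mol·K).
K_p = 18.2479

Δn = (moles gaseous products) − (moles gaseous reactants) = 1
T = 882 K; RT = 0.0821 × 882 = 72.4122
Kp = Kc·(RT)^Δn = 0.252 × (72.4122)^1 = 0.252 × 72.4122 = 18.2479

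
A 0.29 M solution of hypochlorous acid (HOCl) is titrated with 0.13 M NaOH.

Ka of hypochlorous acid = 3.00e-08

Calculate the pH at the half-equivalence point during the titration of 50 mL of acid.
pH = pKa = 7.52

At the half-equivalence point, [HA] = [A⁻], so by Henderson–Hasselbalch pH = pKa + log(1) = pKa.
pKa = −log(3.00e-08) = 7.52.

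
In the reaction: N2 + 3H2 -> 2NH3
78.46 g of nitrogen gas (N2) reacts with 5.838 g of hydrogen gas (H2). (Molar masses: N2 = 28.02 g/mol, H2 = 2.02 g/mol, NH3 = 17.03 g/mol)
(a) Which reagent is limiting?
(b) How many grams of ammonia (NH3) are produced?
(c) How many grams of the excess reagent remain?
(a) H2, (b) 32.81 g, (c) 51.47 g

Moles of N2 = 78.46 g ÷ 28.02 g/mol = 2.80014 mol
Moles of H2 = 5.838 g ÷ 2.02 g/mol = 2.8901 mol
Moles ÷ coefficient: N2: 2.80014/1 = 2.8, H2: 2.8901/3 = 0.9634
(a) H2 has the smaller value, so H2 is the limiting reagent.
(b) Moles of NH3 = 2.8901 mol H2 × (2/3) = 1.92673 mol; mass = 1.92673 mol × 17.03 g/mol = 32.81 g
(c) N2 consumed = 2.8901 × (1/3) = 0.963366 mol; remaining = 2.80014 − 0.963366 = 1.83678 mol; mass = 1.83678 mol × 28.02 g/mol = 51.47 g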